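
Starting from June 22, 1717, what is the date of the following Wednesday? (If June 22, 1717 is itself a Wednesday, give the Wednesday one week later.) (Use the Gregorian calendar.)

June 23, 1717

Jun 22, 1717 is a Tuesday.
From Tuesday to the next Wednesday is 1 day.
Jun 22, 1717 + 1 = Jun 23, 1717.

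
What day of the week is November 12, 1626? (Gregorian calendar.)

Doomsday rule: the anchor day for the 1600s is Tuesday. For year 26: 26÷12 = 2 r 2, and 2÷4 = 0, so 2+2+0 = 4.
Tuesday + 4 ≡ Saturday — that's 1626's doomsday.
In November the doomsday date is Nov 7.
Nov 12 is 5 days after Nov 7; 5 mod 7 = 5, so Saturday + 5 = Thursday.

Thursday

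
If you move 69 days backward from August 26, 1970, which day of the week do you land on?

Aug 26, 1970 is a Wednesday.
69 mod 7 = 6, so 69 days before a Wednesday is Wednesday − 6 = Thursday.

Thursday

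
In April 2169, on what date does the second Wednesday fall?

April 1, 2169 is a Saturday.
The first Wednesday is therefore April 5 (4 days later).
The second Wednesday is 5 + 1×7 = April 12.

April 12, 2169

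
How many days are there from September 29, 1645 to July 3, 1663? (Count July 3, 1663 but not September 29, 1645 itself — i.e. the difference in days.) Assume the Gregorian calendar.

Sep 29, 1645 → Sep 29, 1646: 365 days.
Sep 29, 1646 → Sep 29, 1647: 365 days.
Sep 29, 1647 → Sep 29, 1648: 366 days (Feb 29, 1648 is in that span).
Sep 29, 1648 → Sep 29, 1649: 365 days.
Sep 29, 1649 → Sep 29, 1650: 365 days.
Sep 29, 1650 → Sep 29, 1651: 365 days.
Sep 29, 1651 → Sep 29, 1652: 366 days (Feb 29, 1652 is in that span).
Sep 29, 1652 → Sep 29, 1653: 365 days.
Sep 29, 1653 → Sep 29, 1654: 365 days.
Sep 29, 1654 → Sep 29, 1655: 365 days.
Sep 29, 1655 → Sep 29, 1656: 366 days (Feb 29, 1656 is in that span).
Sep 29, 1656 → Sep 29, 1657: 365 days.
Sep 29, 1657 → Sep 29, 1658: 365 days.
Sep 29, 1658 → Sep 29, 1659: 365 days.
Sep 29, 1659 → Sep 29, 1660: 366 days (Feb 29, 1660 is in that span).
Sep 29, 1660 → Sep 29, 1661: 365 days.
Sep 29, 1661 → Sep 29, 1662: 365 days.
Sep 29, 1662 → Oct 29, 1662: 30 days (September has 30).
Oct 29, 1662 → Nov 29, 1662: 31 days (October has 31).
Nov 29, 1662 → Dec 29, 1662: 30 days (November has 30).
Dec 29, 1662 → Jan 29, 1663: 31 days (December has 31).
Jan 29, 1663 → Feb 28, 1663: 30 days (January has 31).
Feb 28, 1663 → Mar 28, 1663: 28 days (February has 28).
Mar 28, 1663 → Apr 28, 1663: 31 days (March has 31).
Apr 28, 1663 → May 28, 1663: 30 days (April has 30).
May 28, 1663 → Jun 28, 1663: 31 days (May has 31).
Jun 28, 1663 → Jul 3, 1663: 5 days.
Total: 6486 days.

6486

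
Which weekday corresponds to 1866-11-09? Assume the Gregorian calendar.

Doomsday rule: the anchor day for the 1800s is Friday. For year 66: 66÷12 = 5 r 6, and 6÷4 = 1, so 5+6+1 = 12.
Friday + 12 ≡ Wednesday — that's 1866's doomsday.
In November the doomsday date is Nov 7.
Nov 9 is 2 days after Nov 7; 2 mod 7 = 2, so Wednesday + 2 = Friday.

Friday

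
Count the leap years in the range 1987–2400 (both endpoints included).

Multiples of 4 in [1987,2400]: 104.
Of those, multiples of 100: 5 (not leap unless ÷400).
Multiples of 400: 2.
Leap years = 104 − 5 + 2 = 101.

101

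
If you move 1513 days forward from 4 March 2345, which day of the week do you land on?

Monday

First find the weekday of Mar 4, 2345. Doomsday rule: the anchor day for the 2300s is Wednesday. For year 45: 45÷12 = 3 r 9, and 9÷4 = 2, so 3+9+2 = 14.
Wednesday + 14 ≡ Wednesday — that's 2345's doomsday.
In March the doomsday date is Mar 14.
Mar 4 is 10 days before Mar 14; 10 mod 7 = 3, so Wednesday − 3 = Sunday.
1513 mod 7 = 1, so 1513 days after a Sunday is Sunday + 1 = Monday.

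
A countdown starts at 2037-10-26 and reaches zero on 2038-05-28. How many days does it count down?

214

Oct 26, 2037 → Nov 26, 2037: 31 days (October has 31).
Nov 26, 2037 → Dec 26, 2037: 30 days (November has 30).
Dec 26, 2037 → Jan 26, 2038: 31 days (December has 31).
Jan 26, 2038 → Feb 26, 2038: 31 days (January has 31).
Feb 26, 2038 → Mar 26, 2038: 28 days (February has 28).
Mar 26, 2038 → Apr 26, 2038: 31 days (March has 31).
Apr 26, 2038 → May 26, 2038: 30 days (April has 30).
May 26, 2038 → May 28, 2038: 2 days.
Total: 214 days.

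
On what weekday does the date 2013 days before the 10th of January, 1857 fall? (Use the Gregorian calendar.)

First find the weekday of Jan 10, 1857. Doomsday rule: the anchor day for the 1800s is Friday. For year 57: 57÷12 = 4 r 9, and 9÷4 = 2, so 4+9+2 = 15.
Friday + 15 ≡ Saturday — that's 1857's doomsday.
In January the doomsday date is Jan 3 (1857 is not a leap year).
Jan 10 is 7 days after Jan 3; 7 mod 7 = 0, so Saturday + 0 = Saturday.
2013 mod 7 = 4, so 2013 days before a Saturday is Saturday − 4 = Tuesday.

Tuesday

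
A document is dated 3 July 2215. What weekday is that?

Monday

Doomsday rule: the anchor day for the 2200s is Friday. For year 15: 15÷12 = 1 r 3, and 3÷4 = 0, so 1+3+0 = 4.
Friday + 4 ≡ Tuesday — that's 2215's doomsday.
In July the doomsday date is Jul 11.
Jul 3 is 8 days before Jul 11; 8 mod 7 = 1, so Tuesday − 1 = Monday.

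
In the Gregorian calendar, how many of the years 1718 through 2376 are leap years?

160

Multiples of 4 in [1718,2376]: 165.
Of those, multiples of 100: 6 (not leap unless ÷400).
Multiples of 400: 1.
Leap years = 165 − 6 + 1 = 160.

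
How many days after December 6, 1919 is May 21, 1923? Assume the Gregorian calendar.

1262

Dec 6, 1919 → Dec 6, 1920: 366 days (Feb 29, 1920 is in that span).
Dec 6, 1920 → Dec 6, 1921: 365 days.
Dec 6, 1921 → Dec 6, 1922: 365 days.
Dec 6, 1922 → Jan 6, 1923: 31 days (December has 31).
Jan 6, 1923 → Feb 6, 1923: 31 days (January has 31).
Feb 6, 1923 → Mar 6, 1923: 28 days (February has 28).
Mar 6, 1923 → Apr 6, 1923: 31 days (March has 31).
Apr 6, 1923 → May 6, 1923: 30 days (April has 30).
May 6, 1923 → May 21, 1923: 15 days.
Total: 1262 days.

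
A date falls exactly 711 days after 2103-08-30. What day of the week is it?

Aug 30, 2103 is a Thursday.
711 mod 7 = 4, so 711 days after a Thursday is Thursday + 4 = Monday.

Monday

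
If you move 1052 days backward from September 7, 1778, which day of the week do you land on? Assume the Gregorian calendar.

Saturday

First find the weekday of Sep 7, 1778. Doomsday rule: the anchor day for the 1700s is Sunday. For year 78: 78÷12 = 6 r 6, and 6÷4 = 1, so 6+6+1 = 13.
Sunday + 13 ≡ Saturday — that's 1778's doomsday.
In September the doomsday date is Sep 5.
Sep 7 is 2 days after Sep 5; 2 mod 7 = 2, so Saturday + 2 = Monday.
1052 mod 7 = 2, so 1052 days before a Monday is Monday − 2 = Saturday.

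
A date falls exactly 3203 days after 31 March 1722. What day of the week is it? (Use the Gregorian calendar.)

Saturday

Mar 31, 1722 is a Tuesday.
3203 mod 7 = 4, so 3203 days after a Tuesday is Tuesday + 4 = Saturday.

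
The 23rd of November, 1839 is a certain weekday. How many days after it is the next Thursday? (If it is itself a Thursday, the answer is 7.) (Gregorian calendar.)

5

Nov 23, 1839 is a Saturday.
From Saturday to the next Thursday is 5 days.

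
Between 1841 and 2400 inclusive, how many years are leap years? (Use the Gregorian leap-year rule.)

136

Multiples of 4 in [1841,2400]: 140.
Of those, multiples of 100: 6 (not leap unless ÷400).
Multiples of 400: 2.
Leap years = 140 − 6 + 2 = 136.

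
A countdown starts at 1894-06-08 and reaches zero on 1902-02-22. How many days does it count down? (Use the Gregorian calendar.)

2815

Jun 8, 1894 → Jun 8, 1895: 365 days.
Jun 8, 1895 → Jun 8, 1896: 366 days (Feb 29, 1896 is in that span).
Jun 8, 1896 → Jun 8, 1897: 365 days.
Jun 8, 1897 → Jun 8, 1898: 365 days.
Jun 8, 1898 → Jun 8, 1899: 365 days.
Jun 8, 1899 → Jun 8, 1900: 365 days.
Jun 8, 1900 → Jun 8, 1901: 365 days.
Jun 8, 1901 → Jul 8, 1901: 30 days (June has 30).
Jul 8, 1901 → Aug 8, 1901: 31 days (July has 31).
Aug 8, 1901 → Sep 8, 1901: 31 days (August has 31).
Sep 8, 1901 → Oct 8, 1901: 30 days (September has 30).
Oct 8, 1901 → Nov 8, 1901: 31 days (October has 31).
Nov 8, 1901 → Dec 8, 1901: 30 days (November has 30).
Dec 8, 1901 → Jan 8, 1902: 31 days (December has 31).
Jan 8, 1902 → Feb 8, 1902: 31 days (January has 31).
Feb 8, 1902 → Feb 22, 1902: 14 days.
Total: 2815 days.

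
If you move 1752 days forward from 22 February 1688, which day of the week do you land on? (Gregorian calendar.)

Tuesday

Feb 22, 1688 is a Sunday.
1752 mod 7 = 2, so 1752 days after a Sunday is Sunday + 2 = Tuesday.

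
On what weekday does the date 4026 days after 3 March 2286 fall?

Thursday

First find the weekday of Mar 3, 2286. Doomsday rule: the anchor day for the 2200s is Friday. For year 86: 86÷12 = 7 r 2, and 2÷4 = 0, so 7+2+0 = 9.
Friday + 9 ≡ Sunday — that's 2286's doomsday.
In March the doomsday date is Mar 14.
Mar 3 is 11 days before Mar 14; 11 mod 7 = 4, so Sunday − 4 = Wednesday.
4026 mod 7 = 1, so 4026 days after a Wednesday is Wednesday + 1 = Thursday.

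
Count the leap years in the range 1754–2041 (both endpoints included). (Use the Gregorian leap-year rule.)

70

Multiples of 4 in [1754,2041]: 72.
Of those, multiples of 100: 3 (not leap unless ÷400).
Multiples of 400: 1.
Leap years = 72 − 3 + 1 = 70.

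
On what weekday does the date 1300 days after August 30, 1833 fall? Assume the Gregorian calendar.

First find the weekday of Aug 30, 1833. Doomsday rule: the anchor day for the 1800s is Friday. For year 33: 33÷12 = 2 r 9, and 9÷4 = 2, so 2+9+2 = 13.
Friday + 13 ≡ Thursday — that's 1833's doomsday.
In August the doomsday date is Aug 8.
Aug 30 is 22 days after Aug 8; 22 mod 7 = 1, so Thursday + 1 = Friday.
1300 mod 7 = 5, so 1300 days after a Friday is Friday + 5 = Wednesday.

Wednesday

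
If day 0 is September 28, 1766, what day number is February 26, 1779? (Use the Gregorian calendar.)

Sep 28, 1766 → Sep 28, 1767: 365 days.
Sep 28, 1767 → Sep 28, 1768: 366 days (Feb 29, 1768 is in that span).
Sep 28, 1768 → Sep 28, 1769: 365 days.
Sep 28, 1769 → Sep 28, 1770: 365 days.
Sep 28, 1770 → Sep 28, 1771: 365 days.
Sep 28, 1771 → Sep 28, 1772: 366 days (Feb 29, 1772 is in that span).
Sep 28, 1772 → Sep 28, 1773: 365 days.
Sep 28, 1773 → Sep 28, 1774: 365 days.
Sep 28, 1774 → Sep 28, 1775: 365 days.
Sep 28, 1775 → Sep 28, 1776: 366 days (Feb 29, 1776 is in that span).
Sep 28, 1776 → Sep 28, 1777: 365 days.
Sep 28, 1777 → Sep 28, 1778: 365 days.
Sep 28, 1778 → Oct 28, 1778: 30 days (September has 30).
Oct 28, 1778 → Nov 28, 1778: 31 days (October has 31).
Nov 28, 1778 → Dec 28, 1778: 30 days (November has 30).
Dec 28, 1778 → Jan 28, 1779: 31 days (December has 31).
Jan 28, 1779 → Feb 26, 1779: 29 days.
Total: 4534 days.

4534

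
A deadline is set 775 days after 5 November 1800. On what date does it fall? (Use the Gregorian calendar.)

+365 (one year) → Nov 5, 1801 (410 left).
+365 (one year) → Nov 5, 1802 (45 left).
Nov has 30 days: +26 → Dec 1, 1802 (19 left).
+19 → Dec 20, 1802.

December 20, 1802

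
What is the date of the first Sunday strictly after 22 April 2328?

April 29, 2328

Apr 22, 2328 is a Sunday.
From Sunday to the next Sunday is 7 days.
Apr 22, 2328 + 7 = Apr 29, 2328.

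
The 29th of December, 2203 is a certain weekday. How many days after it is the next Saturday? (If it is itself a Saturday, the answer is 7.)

2

Dec 29, 2203 is a Thursday.
From Thursday to the next Saturday is 2 days.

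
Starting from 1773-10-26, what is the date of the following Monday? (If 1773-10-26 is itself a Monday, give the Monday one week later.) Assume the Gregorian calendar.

November 1, 1773

Oct 26, 1773 is a Tuesday.
From Tuesday to the next Monday is 6 days.
Oct 26, 1773 + 6 = Nov 1, 1773.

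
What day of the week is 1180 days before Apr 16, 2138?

Saturday

Apr 16, 2138 is a Wednesday.
1180 mod 7 = 4, so 1180 days before a Wednesday is Wednesday − 4 = Saturday.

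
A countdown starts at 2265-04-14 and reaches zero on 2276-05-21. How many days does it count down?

Apr 14, 2265 → Apr 14, 2266: 365 days.
Apr 14, 2266 → Apr 14, 2267: 365 days.
Apr 14, 2267 → Apr 14, 2268: 366 days (Feb 29, 2268 is in that span).
Apr 14, 2268 → Apr 14, 2269: 365 days.
Apr 14, 2269 → Apr 14, 2270: 365 days.
Apr 14, 2270 → Apr 14, 2271: 365 days.
Apr 14, 2271 → Apr 14, 2272: 366 days (Feb 29, 2272 is in that span).
Apr 14, 2272 → Apr 14, 2273: 365 days.
Apr 14, 2273 → Apr 14, 2274: 365 days.
Apr 14, 2274 → Apr 14, 2275: 365 days.
Apr 14, 2275 → Apr 14, 2276: 366 days (Feb 29, 2276 is in that span).
Apr 14, 2276 → May 14, 2276: 30 days (April has 30).
May 14, 2276 → May 21, 2276: 7 days.
Total: 4055 days.

4055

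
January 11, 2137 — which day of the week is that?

Doomsday rule: the anchor day for the 2100s is Sunday. For year 37: 37÷12 = 3 r 1, and 1÷4 = 0, so 3+1+0 = 4.
Sunday + 4 ≡ Thursday — that's 2137's doomsday.
In January the doomsday date is Jan 3 (2137 is not a leap year).
Jan 11 is 8 days after Jan 3; 8 mod 7 = 1, so Thursday + 1 = Friday.

Friday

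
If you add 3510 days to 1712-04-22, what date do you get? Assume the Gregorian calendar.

December 1, 1721

+365 (one year) → Apr 22, 1713 (3145 left).
+365 (one year) → Apr 22, 1714 (2780 left).
+365 (one year) → Apr 22, 1715 (2415 left).
+366 (one year; includes Feb 29, 1716) → Apr 22, 1716 (2049 left).
+365 (one year) → Apr 22, 1717 (1684 left).
+365 (one year) → Apr 22, 1718 (1319 left).
+365 (one year) → Apr 22, 1719 (954 left).
+366 (one year; includes Feb 29, 1720) → Apr 22, 1720 (588 left).
+365 (one year) → Apr 22, 1721 (223 left).
Apr has 30 days: +9 → May 1, 1721 (214 left).
May has 31 days: +31 → Jun 1, 1721 (183 left).
Jun has 30 days: +30 → Jul 1, 1721 (153 left).
Jul has 31 days: +31 → Aug 1, 1721 (122 left).
Aug has 31 days: +31 → Sep 1, 1721 (91 left).
Sep has 30 days: +30 → Oct 1, 1721 (61 left).
Oct has 31 days: +31 → Nov 1, 1721 (30 left).
Nov has 30 days: +30 → Dec 1, 1721 (0 left).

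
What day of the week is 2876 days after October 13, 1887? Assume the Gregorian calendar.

Wednesday

First find the weekday of Oct 13, 1887. Doomsday rule: the anchor day for the 1800s is Friday. For year 87: 87÷12 = 7 r 3, and 3÷4 = 0, so 7+3+0 = 10.
Friday + 10 ≡ Monday — that's 1887's doomsday.
In October the doomsday date is Oct 10.
Oct 13 is 3 days after Oct 10; 3 mod 7 = 3, so Monday + 3 = Thursday.
2876 mod 7 = 6, so 2876 days after a Thursday is Thursday + 6 = Wednesday.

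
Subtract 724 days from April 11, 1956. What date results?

April 18, 1954

−366 (one year; includes Feb 29, 1956) → Apr 11, 1955 (358 left).
−11 → Mar 31, 1955 (end of Mar, 31 days; 347 left).
−31 → Feb 28, 1955 (end of Feb, 28 days; 316 left).
−28 → Jan 31, 1955 (end of Jan, 31 days; 288 left).
−31 → Dec 31, 1954 (end of Dec, 31 days; 257 left).
−31 → Nov 30, 1954 (end of Nov, 30 days; 226 left).
−30 → Oct 31, 1954 (end of Oct, 31 days; 196 left).
−31 → Sep 30, 1954 (end of Sep, 30 days; 165 left).
−30 → Aug 31, 1954 (end of Aug, 31 days; 135 left).
−31 → Jul 31, 1954 (end of Jul, 31 days; 104 left).
−31 → Jun 30, 1954 (end of Jun, 30 days; 73 left).
−30 → May 31, 1954 (end of May, 31 days; 43 left).
−31 → Apr 30, 1954 (end of Apr, 30 days; 12 left).
−12 → Apr 18, 1954.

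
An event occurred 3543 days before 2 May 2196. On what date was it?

August 20, 2186

−366 (one year; includes Feb 29, 2196) → May 2, 2195 (3177 left).
−365 (one year) → May 2, 2194 (2812 left).
−365 (one year) → May 2, 2193 (2447 left).
−365 (one year) → May 2, 2192 (2082 left).
−366 (one year; includes Feb 29, 2192) → May 2, 2191 (1716 left).
−365 (one year) → May 2, 2190 (1351 left).
−365 (one year) → May 2, 2189 (986 left).
−365 (one year) → May 2, 2188 (621 left).
−366 (one year; includes Feb 29, 2188) → May 2, 2187 (255 left).
−2 → Apr 30, 2187 (end of Apr, 30 days; 253 left).
−30 → Mar 31, 2187 (end of Mar, 31 days; 223 left).
−31 → Feb 28, 2187 (end of Feb, 28 days; 192 left).
−28 → Jan 31, 2187 (end of Jan, 31 days; 164 left).
−31 → Dec 31, 2186 (end of Dec, 31 days; 133 left).
−31 → Nov 30, 2186 (end of Nov, 30 days; 102 left).
−30 → Oct 31, 2186 (end of Oct, 31 days; 72 left).
−31 → Sep 30, 2186 (end of Sep, 30 days; 41 left).
−30 → Aug 31, 2186 (end of Aug, 31 days; 11 left).
−11 → Aug 20, 2186.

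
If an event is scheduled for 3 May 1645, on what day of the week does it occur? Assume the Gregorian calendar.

Wednesday

Doomsday rule: the anchor day for the 1600s is Tuesday. For year 45: 45÷12 = 3 r 9, and 9÷4 = 2, so 3+9+2 = 14.
Tuesday + 14 ≡ Tuesday — that's 1645's doomsday.
In May the doomsday date is May 9.
May 3 is 6 days before May 9; 6 mod 7 = 6, so Tuesday − 6 = Wednesday.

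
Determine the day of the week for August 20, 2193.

Tuesday

Doomsday rule: the anchor day for the 2100s is Sunday. For year 93: 93÷12 = 7 r 9, and 9÷4 = 2, so 7+9+2 = 18.
Sunday + 18 ≡ Thursday — that's 2193's doomsday.
In August the doomsday date is Aug 8.
Aug 20 is 12 days after Aug 8; 12 mod 7 = 5, so Thursday + 5 = Tuesday.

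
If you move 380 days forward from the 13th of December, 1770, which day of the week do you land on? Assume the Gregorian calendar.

Saturday

First find the weekday of Dec 13, 1770. Doomsday rule: the anchor day for the 1700s is Sunday. For year 70: 70÷12 = 5 r 10, and 10÷4 = 2, so 5+10+2 = 17.
Sunday + 17 ≡ Wednesday — that's 1770's doomsday.
In December the doomsday date is Dec 12.
Dec 13 is 1 day after Dec 12; 1 mod 7 = 1, so Wednesday + 1 = Thursday.
380 mod 7 = 2, so 380 days after a Thursday is Thursday + 2 = Saturday.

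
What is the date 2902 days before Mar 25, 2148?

April 14, 2140

−366 (one year; includes Feb 29, 2148) → Mar 25, 2147 (2536 left).
−365 (one year) → Mar 25, 2146 (2171 left).
−365 (one year) → Mar 25, 2145 (1806 left).
−365 (one year) → Mar 25, 2144 (1441 left).
−366 (one year; includes Feb 29, 2144) → Mar 25, 2143 (1075 left).
−365 (one year) → Mar 25, 2142 (710 left).
−365 (one year) → Mar 25, 2141 (345 left).
−25 → Feb 28, 2141 (end of Feb, 28 days; 320 left).
−28 → Jan 31, 2141 (end of Jan, 31 days; 292 left).
−31 → Dec 31, 2140 (end of Dec, 31 days; 261 left).
−31 → Nov 30, 2140 (end of Nov, 30 days; 230 left).
−30 → Oct 31, 2140 (end of Oct, 31 days; 200 left).
−31 → Sep 30, 2140 (end of Sep, 30 days; 169 left).
−30 → Aug 31, 2140 (end of Aug, 31 days; 139 left).
−31 → Jul 31, 2140 (end of Jul, 31 days; 108 left).
−31 → Jun 30, 2140 (end of Jun, 30 days; 77 left).
−30 → May 31, 2140 (end of May, 31 days; 47 left).
−31 → Apr 30, 2140 (end of Apr, 30 days; 16 left).
−16 → Apr 14, 2140.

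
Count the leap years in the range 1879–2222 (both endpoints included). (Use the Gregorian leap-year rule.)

Multiples of 4 in [1879,2222]: 86.
Of those, multiples of 100: 4 (not leap unless ÷400).
Multiples of 400: 1.
Leap years = 86 − 4 + 1 = 83.

83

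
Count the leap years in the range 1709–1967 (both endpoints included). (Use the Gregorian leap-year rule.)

62

Multiples of 4 in [1709,1967]: 64.
Of those, multiples of 100: 2 (not leap unless ÷400).
Multiples of 400: 0.
Leap years = 64 − 2 + 0 = 62.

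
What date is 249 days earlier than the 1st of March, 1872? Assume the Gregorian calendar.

−1 → Feb 29, 1872 (end of Feb, 29 days; 248 left).
−29 → Jan 31, 1872 (end of Jan, 31 days; 219 left).
−31 → Dec 31, 1871 (end of Dec, 31 days; 188 left).
−31 → Nov 30, 1871 (end of Nov, 30 days; 157 left).
−30 → Oct 31, 1871 (end of Oct, 31 days; 127 left).
−31 → Sep 30, 1871 (end of Sep, 30 days; 96 left).
−30 → Aug 31, 1871 (end of Aug, 31 days; 66 left).
−31 → Jul 31, 1871 (end of Jul, 31 days; 35 left).
−31 → Jun 30, 1871 (end of Jun, 30 days; 4 left).
−4 → Jun 26, 1871.

June 26, 1871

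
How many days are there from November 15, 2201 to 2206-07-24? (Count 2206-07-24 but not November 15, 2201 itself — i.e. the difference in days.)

1712

Nov 15, 2201 → Nov 15, 2202: 365 days.
Nov 15, 2202 → Nov 15, 2203: 365 days.
Nov 15, 2203 → Nov 15, 2204: 366 days (Feb 29, 2204 is in that span).
Nov 15, 2204 → Nov 15, 2205: 365 days.
Nov 15, 2205 → Dec 15, 2205: 30 days (November has 30).
Dec 15, 2205 → Jan 15, 2206: 31 days (December has 31).
Jan 15, 2206 → Feb 15, 2206: 31 days (January has 31).
Feb 15, 2206 → Mar 15, 2206: 28 days (February has 28).
Mar 15, 2206 → Apr 15, 2206: 31 days (March has 31).
Apr 15, 2206 → May 15, 2206: 30 days (April has 30).
May 15, 2206 → Jun 15, 2206: 31 days (May has 31).
Jun 15, 2206 → Jul 15, 2206: 30 days (June has 30).
Jul 15, 2206 → Jul 24, 2206: 9 days.
Total: 1712 days.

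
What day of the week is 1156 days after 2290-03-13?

Mar 13, 2290 is a Thursday.
1156 mod 7 = 1, so 1156 days after a Thursday is Thursday + 1 = Friday.

Friday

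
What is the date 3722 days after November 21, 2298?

January 30, 2309

+365 (one year) → Nov 21, 2299 (3357 left).
+365 (one year) → Nov 21, 2300 (2992 left).
+365 (one year) → Nov 21, 2301 (2627 left).
+365 (one year) → Nov 21, 2302 (2262 left).
+365 (one year) → Nov 21, 2303 (1897 left).
+366 (one year; includes Feb 29, 2304) → Nov 21, 2304 (1531 left).
+365 (one year) → Nov 21, 2305 (1166 left).
+365 (one year) → Nov 21, 2306 (801 left).
+365 (one year) → Nov 21, 2307 (436 left).
+366 (one year; includes Feb 29, 2308) → Nov 21, 2308 (70 left).
Nov has 30 days: +10 → Dec 1, 2308 (60 left).
Dec has 31 days: +31 → Jan 1, 2309 (29 left).
+29 → Jan 30, 2309.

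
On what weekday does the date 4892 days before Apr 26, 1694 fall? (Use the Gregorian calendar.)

First find the weekday of Apr 26, 1694. Doomsday rule: the anchor day for the 1600s is Tuesday. For year 94: 94÷12 = 7 r 10, and 10÷4 = 2, so 7+10+2 = 19.
Tuesday + 19 ≡ Sunday — that's 1694's doomsday.
In April the doomsday date is Apr 4.
Apr 26 is 22 days after Apr 4; 22 mod 7 = 1, so Sunday + 1 = Monday.
4892 mod 7 = 6, so 4892 days before a Monday is Monday − 6 = Tuesday.

Tuesday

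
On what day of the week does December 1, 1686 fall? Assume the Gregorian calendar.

Sunday

Doomsday rule: the anchor day for the 1600s is Tuesday. For year 86: 86÷12 = 7 r 2, and 2÷4 = 0, so 7+2+0 = 9.
Tuesday + 9 ≡ Thursday — that's 1686's doomsday.
In December the doomsday date is Dec 12.
Dec 1 is 11 days before Dec 12; 11 mod 7 = 4, so Thursday − 4 = Sunday.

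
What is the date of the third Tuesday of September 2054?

September 15, 2054

September 1, 2054 is a Tuesday.
The first Tuesday is therefore September 1 (same day).
The third Tuesday is 1 + 2×7 = September 15.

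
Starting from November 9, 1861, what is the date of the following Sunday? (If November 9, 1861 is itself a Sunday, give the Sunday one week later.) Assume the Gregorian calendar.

November 10, 1861

Nov 9, 1861 is a Saturday.
From Saturday to the next Sunday is 1 day.
Nov 9, 1861 + 1 = Nov 10, 1861.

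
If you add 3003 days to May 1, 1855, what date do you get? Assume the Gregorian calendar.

+366 (one year; includes Feb 29, 1856) → May 1, 1856 (2637 left).
+365 (one year) → May 1, 1857 (2272 left).
+365 (one year) → May 1, 1858 (1907 left).
+365 (one year) → May 1, 1859 (1542 left).
+366 (one year; includes Feb 29, 1860) → May 1, 1860 (1176 left).
+365 (one year) → May 1, 1861 (811 left).
+365 (one year) → May 1, 1862 (446 left).
+365 (one year) → May 1, 1863 (81 left).
May has 31 days: +31 → Jun 1, 1863 (50 left).
Jun has 30 days: +30 → Jul 1, 1863 (20 left).
+20 → Jul 21, 1863.

July 21, 1863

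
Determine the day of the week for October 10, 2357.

Thursday

Doomsday rule: the anchor day for the 2300s is Wednesday. For year 57: 57÷12 = 4 r 9, and 9÷4 = 2, so 4+9+2 = 15.
Wednesday + 15 ≡ Thursday — that's 2357's doomsday.
In October the doomsday date is Oct 10.
Oct 10 is the doomsday itself: Thursday.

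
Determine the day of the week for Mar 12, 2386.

Wednesday

Doomsday rule: the anchor day for the 2300s is Wednesday. For year 86: 86÷12 = 7 r 2, and 2÷4 = 0, so 7+2+0 = 9.
Wednesday + 9 ≡ Friday — that's 2386's doomsday.
In March the doomsday date is Mar 14.
Mar 12 is 2 days before Mar 14; 2 mod 7 = 2, so Friday − 2 = Wednesday.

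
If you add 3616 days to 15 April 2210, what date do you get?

+365 (one year) → Apr 15, 2211 (3251 left).
+366 (one year; includes Feb 29, 2212) → Apr 15, 2212 (2885 left).
+365 (one year) → Apr 15, 2213 (2520 left).
+365 (one year) → Apr 15, 2214 (2155 left).
+365 (one year) → Apr 15, 2215 (1790 left).
+366 (one year; includes Feb 29, 2216) → Apr 15, 2216 (1424 left).
+365 (one year) → Apr 15, 2217 (1059 left).
+365 (one year) → Apr 15, 2218 (694 left).
+365 (one year) → Apr 15, 2219 (329 left).
Apr has 30 days: +16 → May 1, 2219 (313 left).
May has 31 days: +31 → Jun 1, 2219 (282 left).
Jun has 30 days: +30 → Jul 1, 2219 (252 left).
Jul has 31 days: +31 → Aug 1, 2219 (221 left).
Aug has 31 days: +31 → Sep 1, 2219 (190 left).
Sep has 30 days: +30 → Oct 1, 2219 (160 left).
Oct has 31 days: +31 → Nov 1, 2219 (129 left).
Nov has 30 days: +30 → Dec 1, 2219 (99 left).
Dec has 31 days: +31 → Jan 1, 2220 (68 left).
Jan has 31 days: +31 → Feb 1, 2220 (37 left).
Feb has 29 days: +29 → Mar 1, 2220 (8 left).
+8 → Mar 9, 2220.

March 9, 2220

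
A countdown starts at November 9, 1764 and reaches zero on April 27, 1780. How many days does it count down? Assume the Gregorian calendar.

5648

Nov 9, 1764 → Nov 9, 1765: 365 days.
Nov 9, 1765 → Nov 9, 1766: 365 days.
Nov 9, 1766 → Nov 9, 1767: 365 days.
Nov 9, 1767 → Nov 9, 1768: 366 days (Feb 29, 1768 is in that span).
Nov 9, 1768 → Nov 9, 1769: 365 days.
Nov 9, 1769 → Nov 9, 1770: 365 days.
Nov 9, 1770 → Nov 9, 1771: 365 days.
Nov 9, 1771 → Nov 9, 1772: 366 days (Feb 29, 1772 is in that span).
Nov 9, 1772 → Nov 9, 1773: 365 days.
Nov 9, 1773 → Nov 9, 1774: 365 days.
Nov 9, 1774 → Nov 9, 1775: 365 days.
Nov 9, 1775 → Nov 9, 1776: 366 days (Feb 29, 1776 is in that span).
Nov 9, 1776 → Nov 9, 1777: 365 days.
Nov 9, 1777 → Nov 9, 1778: 365 days.
Nov 9, 1778 → Nov 9, 1779: 365 days.
Nov 9, 1779 → Dec 9, 1779: 30 days (November has 30).
Dec 9, 1779 → Jan 9, 1780: 31 days (December has 31).
Jan 9, 1780 → Feb 9, 1780: 31 days (January has 31).
Feb 9, 1780 → Mar 9, 1780: 29 days (February has 29).
Mar 9, 1780 → Apr 9, 1780: 31 days (March has 31).
Apr 9, 1780 → Apr 27, 1780: 18 days.
Total: 5648 days.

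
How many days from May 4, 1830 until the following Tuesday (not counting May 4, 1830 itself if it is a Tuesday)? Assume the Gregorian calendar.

7

May 4, 1830 is a Tuesday.
From Tuesday to the next Tuesday is 7 days.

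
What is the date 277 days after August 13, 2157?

May 17, 2158

Aug has 31 days: +19 → Sep 1, 2157 (258 left).
Sep has 30 days: +30 → Oct 1, 2157 (228 left).
Oct has 31 days: +31 → Nov 1, 2157 (197 left).
Nov has 30 days: +30 → Dec 1, 2157 (167 left).
Dec has 31 days: +31 → Jan 1, 2158 (136 left).
Jan has 31 days: +31 → Feb 1, 2158 (105 left).
Feb has 28 days: +28 → Mar 1, 2158 (77 left).
Mar has 31 days: +31 → Apr 1, 2158 (46 left).
Apr has 30 days: +30 → May 1, 2158 (16 left).
+16 → May 17, 2158.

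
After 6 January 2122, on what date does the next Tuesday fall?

January 13, 2122

Jan 6, 2122 is a Tuesday.
From Tuesday to the next Tuesday is 7 days.
Jan 6, 2122 + 7 = Jan 13, 2122.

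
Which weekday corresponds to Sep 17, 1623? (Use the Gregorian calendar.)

Doomsday rule: the anchor day for the 1600s is Tuesday. For year 23: 23÷12 = 1 r 11, and 11÷4 = 2, so 1+11+2 = 14.
Tuesday + 14 ≡ Tuesday — that's 1623's doomsday.
In September the doomsday date is Sep 5.
Sep 17 is 12 days after Sep 5; 12 mod 7 = 5, so Tuesday + 5 = Sunday.

Sunday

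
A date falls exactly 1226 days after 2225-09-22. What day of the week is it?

Friday

Sep 22, 2225 is a Thursday.
1226 mod 7 = 1, so 1226 days after a Thursday is Thursday + 1 = Friday.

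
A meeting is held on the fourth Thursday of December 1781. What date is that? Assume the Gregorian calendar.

December 1, 1781 is a Saturday.
The first Thursday is therefore December 6 (5 days later).
The fourth Thursday is 6 + 3×7 = December 27.

December 27, 1781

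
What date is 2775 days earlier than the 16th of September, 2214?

February 10, 2207

−365 (one year) → Sep 16, 2213 (2410 left).
−365 (one year) → Sep 16, 2212 (2045 left).
−366 (one year; includes Feb 29, 2212) → Sep 16, 2211 (1679 left).
−365 (one year) → Sep 16, 2210 (1314 left).
−365 (one year) → Sep 16, 2209 (949 left).
−365 (one year) → Sep 16, 2208 (584 left).
−366 (one year; includes Feb 29, 2208) → Sep 16, 2207 (218 left).
−16 → Aug 31, 2207 (end of Aug, 31 days; 202 left).
−31 → Jul 31, 2207 (end of Jul, 31 days; 171 left).
−31 → Jun 30, 2207 (end of Jun, 30 days; 140 left).
−30 → May 31, 2207 (end of May, 31 days; 110 left).
−31 → Apr 30, 2207 (end of Apr, 30 days; 79 left).
−30 → Mar 31, 2207 (end of Mar, 31 days; 49 left).
−31 → Feb 28, 2207 (end of Feb, 28 days; 18 left).
−18 → Feb 10, 2207.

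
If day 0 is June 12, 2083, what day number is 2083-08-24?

Jun 12, 2083 → Jul 12, 2083: 30 days (June has 30).
Jul 12, 2083 → Aug 12, 2083: 31 days (July has 31).
Aug 12, 2083 → Aug 24, 2083: 12 days.
Total: 73 days.

73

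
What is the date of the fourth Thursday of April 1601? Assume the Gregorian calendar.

April 1, 1601 is a Sunday.
The first Thursday is therefore April 5 (4 days later).
The fourth Thursday is 5 + 3×7 = April 26.

April 26, 1601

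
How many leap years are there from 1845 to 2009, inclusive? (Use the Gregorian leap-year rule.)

Multiples of 4 in [1845,2009]: 41.
Of those, multiples of 100: 2 (not leap unless ÷400).
Multiples of 400: 1.
Leap years = 41 − 2 + 1 = 40.

40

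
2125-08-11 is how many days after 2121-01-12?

Jan 12, 2121 → Jan 12, 2122: 365 days.
Jan 12, 2122 → Jan 12, 2123: 365 days.
Jan 12, 2123 → Jan 12, 2124: 365 days.
Jan 12, 2124 → Jan 12, 2125: 366 days (Feb 29, 2124 is in that span).
Jan 12, 2125 → Feb 12, 2125: 31 days (January has 31).
Feb 12, 2125 → Mar 12, 2125: 28 days (February has 28).
Mar 12, 2125 → Apr 12, 2125: 31 days (March has 31).
Apr 12, 2125 → May 12, 2125: 30 days (April has 30).
May 12, 2125 → Jun 12, 2125: 31 days (May has 31).
Jun 12, 2125 → Jul 12, 2125: 30 days (June has 30).
Jul 12, 2125 → Aug 11, 2125: 30 days.
Total: 1672 days.

1672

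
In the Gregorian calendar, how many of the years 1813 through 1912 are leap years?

Multiples of 4 in [1813,1912]: 25.
Of those, multiples of 100: 1 (not leap unless ÷400).
Multiples of 400: 0.
Leap years = 25 − 1 + 0 = 24.

24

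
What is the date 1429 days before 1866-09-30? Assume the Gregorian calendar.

−365 (one year) → Sep 30, 1865 (1064 left).
−365 (one year) → Sep 30, 1864 (699 left).
−366 (one year; includes Feb 29, 1864) → Sep 30, 1863 (333 left).
−30 → Aug 31, 1863 (end of Aug, 31 days; 303 left).
−31 → Jul 31, 1863 (end of Jul, 31 days; 272 left).
−31 → Jun 30, 1863 (end of Jun, 30 days; 241 left).
−30 → May 31, 1863 (end of May, 31 days; 211 left).
−31 → Apr 30, 1863 (end of Apr, 30 days; 180 left).
−30 → Mar 31, 1863 (end of Mar, 31 days; 150 left).
−31 → Feb 28, 1863 (end of Feb, 28 days; 119 left).
−28 → Jan 31, 1863 (end of Jan, 31 days; 91 left).
−31 → Dec 31, 1862 (end of Dec, 31 days; 60 left).
−31 → Nov 30, 1862 (end of Nov, 30 days; 29 left).
−29 → Nov 1, 1862.

November 1, 1862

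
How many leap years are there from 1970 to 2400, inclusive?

105

Multiples of 4 in [1970,2400]: 108.
Of those, multiples of 100: 5 (not leap unless ÷400).
Multiples of 400: 2.
Leap years = 108 − 5 + 2 = 105.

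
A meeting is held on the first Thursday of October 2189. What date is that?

October 1, 2189 is a Thursday.
The first Thursday is therefore October 1 (same day).

October 1, 2189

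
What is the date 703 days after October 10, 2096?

+365 (one year) → Oct 10, 2097 (338 left).
Oct has 31 days: +22 → Nov 1, 2097 (316 left).
Nov has 30 days: +30 → Dec 1, 2097 (286 left).
Dec has 31 days: +31 → Jan 1, 2098 (255 left).
Jan has 31 days: +31 → Feb 1, 2098 (224 left).
Feb has 28 days: +28 → Mar 1, 2098 (196 left).
Mar has 31 days: +31 → Apr 1, 2098 (165 left).
Apr has 30 days: +30 → May 1, 2098 (135 left).
May has 31 days: +31 → Jun 1, 2098 (104 left).
Jun has 30 days: +30 → Jul 1, 2098 (74 left).
Jul has 31 days: +31 → Aug 1, 2098 (43 left).
Aug has 31 days: +31 → Sep 1, 2098 (12 left).
+12 → Sep 13, 2098.

September 13, 2098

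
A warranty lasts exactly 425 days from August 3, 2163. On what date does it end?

October 1, 2164

+366 (one year; includes Feb 29, 2164) → Aug 3, 2164 (59 left).
Aug has 31 days: +29 → Sep 1, 2164 (30 left).
Sep has 30 days: +30 → Oct 1, 2164 (0 left).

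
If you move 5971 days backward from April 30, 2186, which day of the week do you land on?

Sunday

Apr 30, 2186 is a Sunday.
5971 mod 7 = 0, so 5971 days before a Sunday is Sunday − 0 = Sunday.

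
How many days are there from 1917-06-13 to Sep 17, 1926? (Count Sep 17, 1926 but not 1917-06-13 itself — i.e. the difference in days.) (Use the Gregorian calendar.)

Jun 13, 1917 → Jun 13, 1918: 365 days.
Jun 13, 1918 → Jun 13, 1919: 365 days.
Jun 13, 1919 → Jun 13, 1920: 366 days (Feb 29, 1920 is in that span).
Jun 13, 1920 → Jun 13, 1921: 365 days.
Jun 13, 1921 → Jun 13, 1922: 365 days.
Jun 13, 1922 → Jun 13, 1923: 365 days.
Jun 13, 1923 → Jun 13, 1924: 366 days (Feb 29, 1924 is in that span).
Jun 13, 1924 → Jun 13, 1925: 365 days.
Jun 13, 1925 → Jun 13, 1926: 365 days.
Jun 13, 1926 → Jul 13, 1926: 30 days (June has 30).
Jul 13, 1926 → Aug 13, 1926: 31 days (July has 31).
Aug 13, 1926 → Sep 13, 1926: 31 days (August has 31).
Sep 13, 1926 → Sep 17, 1926: 4 days.
Total: 3383 days.

3383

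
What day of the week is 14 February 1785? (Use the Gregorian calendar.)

Doomsday rule: the anchor day for the 1700s is Sunday. For year 85: 85÷12 = 7 r 1, and 1÷4 = 0, so 7+1+0 = 8.
Sunday + 8 ≡ Monday — that's 1785's doomsday.
In February the doomsday date is Feb 28 (1785 is not a leap year).
Feb 14 is 14 days before Feb 28; 14 mod 7 = 0, so Monday − 0 = Monday.

Monday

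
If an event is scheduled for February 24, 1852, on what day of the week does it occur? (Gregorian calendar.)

Tuesday

January 1, 1852 is a Thursday.
Jan 1, 1852 → Feb 1, 1852: 31 days (January has 31).
Feb 1, 1852 → Feb 24, 1852: 23 days.
Total: 54 days.
54 mod 7 = 5, so Thursday + 5 = Tuesday.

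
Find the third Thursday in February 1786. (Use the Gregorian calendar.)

February 1, 1786 is a Wednesday.
The first Thursday is therefore February 2 (1 days later).
The third Thursday is 2 + 2×7 = February 16.

February 16, 1786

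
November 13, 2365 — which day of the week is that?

Doomsday rule: the anchor day for the 2300s is Wednesday. For year 65: 65÷12 = 5 r 5, and 5÷4 = 1, so 5+5+1 = 11.
Wednesday + 11 ≡ Sunday — that's 2365's doomsday.
In November the doomsday date is Nov 7.
Nov 13 is 6 days after Nov 7; 6 mod 7 = 6, so Sunday + 6 = Saturday.

Saturday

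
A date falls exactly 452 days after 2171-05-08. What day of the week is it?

Sunday

First find the weekday of May 8, 2171. Doomsday rule: the anchor day for the 2100s is Sunday. For year 71: 71÷12 = 5 r 11, and 11÷4 = 2, so 5+11+2 = 18.
Sunday + 18 ≡ Thursday — that's 2171's doomsday.
In May the doomsday date is May 9.
May 8 is 1 day before May 9; 1 mod 7 = 1, so Thursday − 1 = Wednesday.
452 mod 7 = 4, so 452 days after a Wednesday is Wednesday + 4 = Sunday.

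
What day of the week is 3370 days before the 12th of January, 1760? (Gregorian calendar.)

Wednesday

Jan 12, 1760 is a Saturday.
3370 mod 7 = 3, so 3370 days before a Saturday is Saturday − 3 = Wednesday.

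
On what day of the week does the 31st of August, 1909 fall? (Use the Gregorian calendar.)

Doomsday rule: the anchor day for the 1900s is Wednesday. For year 09: 9÷12 = 0 r 9, and 9÷4 = 2, so 0+9+2 = 11.
Wednesday + 11 ≡ Sunday — that's 1909's doomsday.
In August the doomsday date is Aug 8.
Aug 31 is 23 days after Aug 8; 23 mod 7 = 2, so Sunday + 2 = Tuesday.

Tuesday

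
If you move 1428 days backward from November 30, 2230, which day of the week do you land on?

Nov 30, 2230 is a Tuesday.
1428 mod 7 = 0, so 1428 days before a Tuesday is Tuesday − 0 = Tuesday.

Tuesday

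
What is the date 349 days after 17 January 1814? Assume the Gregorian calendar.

Jan has 31 days: +15 → Feb 1, 1814 (334 left).
Feb has 28 days: +28 → Mar 1, 1814 (306 left).
Mar has 31 days: +31 → Apr 1, 1814 (275 left).
Apr has 30 days: +30 → May 1, 1814 (245 left).
May has 31 days: +31 → Jun 1, 1814 (214 left).
Jun has 30 days: +30 → Jul 1, 1814 (184 left).
Jul has 31 days: +31 → Aug 1, 1814 (153 left).
Aug has 31 days: +31 → Sep 1, 1814 (122 left).
Sep has 30 days: +30 → Oct 1, 1814 (92 left).
Oct has 31 days: +31 → Nov 1, 1814 (61 left).
Nov has 30 days: +30 → Dec 1, 1814 (31 left).
Dec has 31 days: +31 → Jan 1, 1815 (0 left).

January 1, 1815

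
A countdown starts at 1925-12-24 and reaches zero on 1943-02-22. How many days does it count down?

6269

Dec 24, 1925 → Dec 24, 1926: 365 days.
Dec 24, 1926 → Dec 24, 1927: 365 days.
Dec 24, 1927 → Dec 24, 1928: 366 days (Feb 29, 1928 is in that span).
Dec 24, 1928 → Dec 24, 1929: 365 days.
Dec 24, 1929 → Dec 24, 1930: 365 days.
Dec 24, 1930 → Dec 24, 1931: 365 days.
Dec 24, 1931 → Dec 24, 1932: 366 days (Feb 29, 1932 is in that span).
Dec 24, 1932 → Dec 24, 1933: 365 days.
Dec 24, 1933 → Dec 24, 1934: 365 days.
Dec 24, 1934 → Dec 24, 1935: 365 days.
Dec 24, 1935 → Dec 24, 1936: 366 days (Feb 29, 1936 is in that span).
Dec 24, 1936 → Dec 24, 1937: 365 days.
Dec 24, 1937 → Dec 24, 1938: 365 days.
Dec 24, 1938 → Dec 24, 1939: 365 days.
Dec 24, 1939 → Dec 24, 1940: 366 days (Feb 29, 1940 is in that span).
Dec 24, 1940 → Dec 24, 1941: 365 days.
Dec 24, 1941 → Dec 24, 1942: 365 days.
Dec 24, 1942 → Jan 24, 1943: 31 days (December has 31).
Jan 24, 1943 → Feb 22, 1943: 29 days.
Total: 6269 days.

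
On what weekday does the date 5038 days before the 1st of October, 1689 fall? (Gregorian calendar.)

Monday

First find the weekday of Oct 1, 1689. Doomsday rule: the anchor day for the 1600s is Tuesday. For year 89: 89÷12 = 7 r 5, and 5÷4 = 1, so 7+5+1 = 13.
Tuesday + 13 ≡ Monday — that's 1689's doomsday.
In October the doomsday date is Oct 10.
Oct 1 is 9 days before Oct 10; 9 mod 7 = 2, so Monday − 2 = Saturday.
5038 mod 7 = 5, so 5038 days before a Saturday is Saturday − 5 = Monday.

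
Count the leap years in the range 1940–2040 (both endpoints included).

26

Multiples of 4 in [1940,2040]: 26.
Of those, multiples of 100: 1 (not leap unless ÷400).
Multiples of 400: 1.
Leap years = 26 − 1 + 1 = 26.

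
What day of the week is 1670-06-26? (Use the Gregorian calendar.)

Doomsday rule: the anchor day for the 1600s is Tuesday. For year 70: 70÷12 = 5 r 10, and 10÷4 = 2, so 5+10+2 = 17.
Tuesday + 17 ≡ Friday — that's 1670's doomsday.
In June the doomsday date is Jun 6.
Jun 26 is 20 days after Jun 6; 20 mod 7 = 6, so Friday + 6 = Thursday.

Thursday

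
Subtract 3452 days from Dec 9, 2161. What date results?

−365 (one year) → Dec 9, 2160 (3087 left).
−366 (one year; includes Feb 29, 2160) → Dec 9, 2159 (2721 left).
−365 (one year) → Dec 9, 2158 (2356 left).
−365 (one year) → Dec 9, 2157 (1991 left).
−365 (one year) → Dec 9, 2156 (1626 left).
−366 (one year; includes Feb 29, 2156) → Dec 9, 2155 (1260 left).
−365 (one year) → Dec 9, 2154 (895 left).
−365 (one year) → Dec 9, 2153 (530 left).
−365 (one year) → Dec 9, 2152 (165 left).
−9 → Nov 30, 2152 (end of Nov, 30 days; 156 left).
−30 → Oct 31, 2152 (end of Oct, 31 days; 126 left).
−31 → Sep 30, 2152 (end of Sep, 30 days; 95 left).
−30 → Aug 31, 2152 (end of Aug, 31 days; 65 left).
−31 → Jul 31, 2152 (end of Jul, 31 days; 34 left).
−31 → Jun 30, 2152 (end of Jun, 30 days; 3 left).
−3 → Jun 27, 2152.

June 27, 2152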